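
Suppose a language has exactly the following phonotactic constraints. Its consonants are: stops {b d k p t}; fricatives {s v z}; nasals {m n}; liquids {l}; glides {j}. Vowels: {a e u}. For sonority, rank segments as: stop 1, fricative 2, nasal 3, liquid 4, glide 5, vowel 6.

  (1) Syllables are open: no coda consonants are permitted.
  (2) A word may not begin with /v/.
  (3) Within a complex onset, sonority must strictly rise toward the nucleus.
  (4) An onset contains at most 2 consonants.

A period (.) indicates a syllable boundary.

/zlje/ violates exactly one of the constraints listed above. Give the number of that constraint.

/zlje/: syllable 1 onset /zlj/ has 3 consonants (> 2).
This is a violation of constraint 4: "An onset contains at most 2 consonants."
The remaining constraints (1, 2, 3) are satisfied.

4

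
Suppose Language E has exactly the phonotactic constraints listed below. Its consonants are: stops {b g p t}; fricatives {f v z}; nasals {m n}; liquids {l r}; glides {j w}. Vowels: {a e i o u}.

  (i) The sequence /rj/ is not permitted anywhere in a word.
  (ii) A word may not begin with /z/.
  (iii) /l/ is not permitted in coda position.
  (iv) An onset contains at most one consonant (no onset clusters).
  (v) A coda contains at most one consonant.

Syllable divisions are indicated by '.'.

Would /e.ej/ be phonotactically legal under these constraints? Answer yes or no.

yes

/e.ej/ — σ1 onset /∅/, coda /∅/ ok; σ2 onset /∅/, coda /j/ ok → phonotactically legal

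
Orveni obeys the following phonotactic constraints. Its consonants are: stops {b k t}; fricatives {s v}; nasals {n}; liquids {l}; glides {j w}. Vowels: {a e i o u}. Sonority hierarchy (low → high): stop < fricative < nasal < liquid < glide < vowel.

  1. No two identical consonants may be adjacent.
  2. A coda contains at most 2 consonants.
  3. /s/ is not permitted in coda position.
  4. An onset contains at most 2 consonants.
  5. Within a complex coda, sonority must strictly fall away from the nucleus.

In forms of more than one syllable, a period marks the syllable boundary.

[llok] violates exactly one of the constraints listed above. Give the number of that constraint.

[llok]: adjacent identical consonants /ll/.
This is a violation of constraint 1: "No two identical consonants may be adjacent."
The remaining constraints (2, 3, 4, 5) are satisfied.

1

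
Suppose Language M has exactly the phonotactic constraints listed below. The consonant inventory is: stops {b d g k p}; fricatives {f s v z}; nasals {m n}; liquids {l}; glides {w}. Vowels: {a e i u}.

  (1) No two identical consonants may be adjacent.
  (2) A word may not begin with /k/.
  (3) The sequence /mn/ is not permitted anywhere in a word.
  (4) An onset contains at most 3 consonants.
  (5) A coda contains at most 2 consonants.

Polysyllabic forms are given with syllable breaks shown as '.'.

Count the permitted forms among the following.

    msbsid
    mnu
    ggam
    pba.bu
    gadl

msbsid — violates constraint 4: syllable 1 onset /msbs/ has 4 consonants (> 3) → not permitted
mnu — violates constraint 3: contains banned sequence /mn/ → not permitted
ggam — violates constraint 1: adjacent identical consonants /gg/ → not permitted
pba.bu — σ1 onset /pb/ (2C), coda /∅/ ok; σ2 onset /b/, coda /∅/ ok → permitted
gadl — σ1 onset /g/, coda /dl/ (2C) ok → permitted
Permitted: pba.bu, gadl → 2.

2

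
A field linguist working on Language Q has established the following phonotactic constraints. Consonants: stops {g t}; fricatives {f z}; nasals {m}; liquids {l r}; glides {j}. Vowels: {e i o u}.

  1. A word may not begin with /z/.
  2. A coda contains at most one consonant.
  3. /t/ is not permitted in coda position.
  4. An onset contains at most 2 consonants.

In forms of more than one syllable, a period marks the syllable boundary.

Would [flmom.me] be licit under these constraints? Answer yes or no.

no

[flmom.me] — violates constraint 4: syllable 1 onset /flm/ has 3 consonants (> 2) → illicit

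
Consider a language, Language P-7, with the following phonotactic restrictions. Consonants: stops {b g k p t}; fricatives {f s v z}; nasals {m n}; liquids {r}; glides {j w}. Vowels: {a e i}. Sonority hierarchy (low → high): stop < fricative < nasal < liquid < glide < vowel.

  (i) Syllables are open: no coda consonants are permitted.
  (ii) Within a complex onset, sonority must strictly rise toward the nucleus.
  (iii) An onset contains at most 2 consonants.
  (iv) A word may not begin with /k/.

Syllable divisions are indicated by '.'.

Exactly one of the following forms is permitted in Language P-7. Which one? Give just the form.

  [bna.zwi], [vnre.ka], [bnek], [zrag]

[bna.zwi]

[bna.zwi] — σ1 onset /bn/ (1→3 rises), coda /∅/ ok; σ2 onset /zw/ (2→5 rises), coda /∅/ ok → permitted
[vnre.ka] — violates constraint (iii): syllable 1 onset /vnr/ has 3 consonants (> 2) → not permitted
[bnek] — violates constraint (i): syllable 1 coda /k/ has 1 consonant (> 0) → not permitted
[zrag] — violates constraint (i): syllable 1 coda /g/ has 1 consonant (> 0) → not permitted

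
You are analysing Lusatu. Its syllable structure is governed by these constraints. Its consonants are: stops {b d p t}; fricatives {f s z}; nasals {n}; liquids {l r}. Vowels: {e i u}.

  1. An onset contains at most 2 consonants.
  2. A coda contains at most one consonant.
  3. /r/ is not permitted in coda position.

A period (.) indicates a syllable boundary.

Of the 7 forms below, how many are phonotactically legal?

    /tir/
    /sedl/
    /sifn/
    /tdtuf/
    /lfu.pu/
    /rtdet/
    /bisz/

1

/tir/ — violates constraint 3: syllable 1 coda contains /r/ → phonotactically illegal
/sedl/ — violates constraint 2: syllable 1 coda /dl/ has 2 consonants (> 1) → phonotactically illegal
/sifn/ — violates constraint 2: syllable 1 coda /fn/ has 2 consonants (> 1) → phonotactically illegal
/tdtuf/ — violates constraint 1: syllable 1 onset /tdt/ has 3 consonants (> 2) → phonotactically illegal
/lfu.pu/ — σ1 onset /lf/ (2C), coda /∅/ ok; σ2 onset /p/, coda /∅/ ok → phonotactically legal
/rtdet/ — violates constraint 1: syllable 1 onset /rtd/ has 3 consonants (> 2) → phonotactically illegal
/bisz/ — violates constraint 2: syllable 1 coda /sz/ has 2 consonants (> 1) → phonotactically illegal
Phonotactically legal: /lfu.pu/ → 1.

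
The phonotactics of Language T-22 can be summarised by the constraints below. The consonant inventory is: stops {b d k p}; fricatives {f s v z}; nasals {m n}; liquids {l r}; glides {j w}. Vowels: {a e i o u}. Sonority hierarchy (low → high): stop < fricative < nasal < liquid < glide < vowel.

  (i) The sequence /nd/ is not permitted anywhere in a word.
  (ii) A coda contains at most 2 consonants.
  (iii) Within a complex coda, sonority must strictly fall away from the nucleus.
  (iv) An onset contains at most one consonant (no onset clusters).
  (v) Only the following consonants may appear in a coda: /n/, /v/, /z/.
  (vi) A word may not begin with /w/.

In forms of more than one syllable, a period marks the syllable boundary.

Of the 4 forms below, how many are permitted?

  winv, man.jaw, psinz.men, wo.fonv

winv — violates constraint (vi): word begins with /w/ → not permitted
man.jaw — violates constraint (v): syllable 2 coda contains /w/, which is not a licensed coda consonant → not permitted
psinz.men — violates constraint (iv): syllable 1 onset /ps/ has 2 consonants (> 1) → not permitted
wo.fonv — violates constraint (vi): word begins with /w/ → not permitted
No form is permitted → 0.

0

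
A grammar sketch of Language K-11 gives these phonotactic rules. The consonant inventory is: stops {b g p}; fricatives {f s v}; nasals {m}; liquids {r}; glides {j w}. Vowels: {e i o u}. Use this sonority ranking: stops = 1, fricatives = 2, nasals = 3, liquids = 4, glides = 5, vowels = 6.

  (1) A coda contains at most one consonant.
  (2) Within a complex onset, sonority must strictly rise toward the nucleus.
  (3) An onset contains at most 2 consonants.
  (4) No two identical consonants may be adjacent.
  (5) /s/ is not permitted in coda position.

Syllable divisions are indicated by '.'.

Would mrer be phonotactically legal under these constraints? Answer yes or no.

yes

mrer — σ1 onset /mr/ (3→4 rises), coda /r/ ok → phonotactically legal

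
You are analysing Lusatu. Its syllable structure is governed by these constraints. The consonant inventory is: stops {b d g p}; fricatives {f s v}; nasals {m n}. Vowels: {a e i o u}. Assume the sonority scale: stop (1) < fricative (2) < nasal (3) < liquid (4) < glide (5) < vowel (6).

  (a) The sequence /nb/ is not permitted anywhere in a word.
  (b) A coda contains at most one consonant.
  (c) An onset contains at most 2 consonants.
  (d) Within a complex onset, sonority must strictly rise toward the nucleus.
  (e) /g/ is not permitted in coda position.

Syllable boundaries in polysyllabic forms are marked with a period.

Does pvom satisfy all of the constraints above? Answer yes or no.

yes

pvom — σ1 onset /pv/ (1→2 rises), coda /m/ ok → phonotactically legal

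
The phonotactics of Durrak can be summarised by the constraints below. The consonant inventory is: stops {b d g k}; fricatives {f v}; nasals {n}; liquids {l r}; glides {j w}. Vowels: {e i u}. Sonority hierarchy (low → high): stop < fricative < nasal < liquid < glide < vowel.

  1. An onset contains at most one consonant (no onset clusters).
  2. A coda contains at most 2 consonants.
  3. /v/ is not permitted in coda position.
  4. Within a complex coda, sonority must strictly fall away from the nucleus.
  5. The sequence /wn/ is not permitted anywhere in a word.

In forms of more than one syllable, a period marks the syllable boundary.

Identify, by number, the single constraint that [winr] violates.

[winr]: syllable 1 coda /nr/: /n/ (nasal, 3) → /r/ (liquid, 4) does not fall.
This is a violation of constraint 4: "Within a complex coda, sonority must strictly fall away from the nucleus."
The remaining constraints (1, 2, 3, 5) are satisfied.

4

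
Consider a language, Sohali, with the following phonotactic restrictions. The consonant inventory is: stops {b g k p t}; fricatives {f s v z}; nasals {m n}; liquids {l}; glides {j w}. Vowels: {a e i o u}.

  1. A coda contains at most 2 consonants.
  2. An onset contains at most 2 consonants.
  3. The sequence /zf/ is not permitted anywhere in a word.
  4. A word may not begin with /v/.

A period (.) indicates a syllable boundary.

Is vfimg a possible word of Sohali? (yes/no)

vfimg — violates constraint 4: word begins with /v/ → not permitted

no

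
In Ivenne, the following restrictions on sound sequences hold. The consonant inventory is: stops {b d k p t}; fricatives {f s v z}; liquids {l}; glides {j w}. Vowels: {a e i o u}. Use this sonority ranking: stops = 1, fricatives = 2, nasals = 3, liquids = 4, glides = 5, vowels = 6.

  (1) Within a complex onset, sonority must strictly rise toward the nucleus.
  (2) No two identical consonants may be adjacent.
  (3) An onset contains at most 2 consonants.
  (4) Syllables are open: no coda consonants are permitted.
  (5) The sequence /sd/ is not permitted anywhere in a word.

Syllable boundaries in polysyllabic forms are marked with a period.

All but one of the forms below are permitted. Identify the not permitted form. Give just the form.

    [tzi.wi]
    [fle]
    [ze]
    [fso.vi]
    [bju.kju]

[tzi.wi] — σ1 onset /tz/ (1→2 rises), coda /∅/ ok; σ2 onset /w/, coda /∅/ ok → permitted
[fle] — σ1 onset /fl/ (2→4 rises), coda /∅/ ok → permitted
[ze] — σ1 onset /z/, coda /∅/ ok → permitted
[fso.vi] — violates constraint 1: syllable 1 onset /fs/: /f/ (fricative, 2) → /s/ (fricative, 2) does not rise → not permitted
[bju.kju] — σ1 onset /bj/ (1→5 rises), coda /∅/ ok; σ2 onset /kj/ (1→5 rises), coda /∅/ ok → permitted

[fso.vi]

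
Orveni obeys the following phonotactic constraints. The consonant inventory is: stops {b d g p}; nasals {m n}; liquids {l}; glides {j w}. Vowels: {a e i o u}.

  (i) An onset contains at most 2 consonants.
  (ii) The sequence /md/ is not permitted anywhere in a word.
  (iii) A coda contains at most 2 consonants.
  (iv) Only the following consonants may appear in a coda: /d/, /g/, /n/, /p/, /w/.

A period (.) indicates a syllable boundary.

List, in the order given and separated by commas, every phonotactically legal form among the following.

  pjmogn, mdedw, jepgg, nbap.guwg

nbap.guwg

pjmogn — violates constraint (i): syllable 1 onset /pjm/ has 3 consonants (> 2) → phonotactically illegal
mdedw — violates constraint (ii): contains banned sequence /md/ → phonotactically illegal
jepgg — violates constraint (iii): syllable 1 coda /pgg/ has 3 consonants (> 2) → phonotactically illegal
nbap.guwg — σ1 onset /nb/ (2C), coda /p/ ok; σ2 onset /g/, coda /wg/ (2C) ok → phonotactically legal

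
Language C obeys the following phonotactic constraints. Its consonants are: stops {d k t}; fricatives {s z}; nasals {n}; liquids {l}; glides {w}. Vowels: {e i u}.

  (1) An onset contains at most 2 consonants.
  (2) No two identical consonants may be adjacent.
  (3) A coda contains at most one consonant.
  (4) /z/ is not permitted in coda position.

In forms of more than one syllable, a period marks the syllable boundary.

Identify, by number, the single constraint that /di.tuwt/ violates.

/di.tuwt/: syllable 2 coda /wt/ has 2 consonants (> 1).
This is a violation of constraint 3: "A coda contains at most one consonant."
The remaining constraints (1, 2, 4) are satisfied.

3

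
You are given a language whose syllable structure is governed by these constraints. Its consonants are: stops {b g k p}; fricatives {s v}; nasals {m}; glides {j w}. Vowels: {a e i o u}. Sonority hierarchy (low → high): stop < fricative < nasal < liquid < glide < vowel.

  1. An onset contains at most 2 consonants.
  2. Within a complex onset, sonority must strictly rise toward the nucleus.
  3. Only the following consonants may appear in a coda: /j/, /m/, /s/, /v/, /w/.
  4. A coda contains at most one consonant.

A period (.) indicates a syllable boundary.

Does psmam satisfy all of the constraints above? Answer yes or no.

psmam — violates constraint 1: syllable 1 onset /psm/ has 3 consonants (> 2) → not permitted

no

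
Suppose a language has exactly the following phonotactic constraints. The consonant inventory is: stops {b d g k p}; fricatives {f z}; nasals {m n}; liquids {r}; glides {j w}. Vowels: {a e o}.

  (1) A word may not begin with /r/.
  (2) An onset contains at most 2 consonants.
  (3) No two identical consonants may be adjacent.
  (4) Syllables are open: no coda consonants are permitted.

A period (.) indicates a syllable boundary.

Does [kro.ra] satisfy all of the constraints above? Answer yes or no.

[kro.ra] — σ1 onset /kr/ (2C), coda /∅/ ok; σ2 onset /r/, coda /∅/ ok → permitted

yes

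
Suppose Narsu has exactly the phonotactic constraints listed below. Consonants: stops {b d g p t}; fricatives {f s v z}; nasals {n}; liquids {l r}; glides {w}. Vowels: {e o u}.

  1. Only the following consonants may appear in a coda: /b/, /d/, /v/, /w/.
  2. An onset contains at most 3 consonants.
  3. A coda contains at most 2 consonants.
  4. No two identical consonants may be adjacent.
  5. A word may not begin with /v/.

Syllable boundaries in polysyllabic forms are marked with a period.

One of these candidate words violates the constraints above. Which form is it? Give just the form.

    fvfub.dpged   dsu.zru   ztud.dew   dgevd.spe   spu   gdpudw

fvfub.dpged — σ1 onset /fvf/ (3C), coda /b/ ok; σ2 onset /dpg/ (3C), coda /d/ ok → licit
dsu.zru — σ1 onset /ds/ (2C), coda /∅/ ok; σ2 onset /zr/ (2C), coda /∅/ ok → licit
ztud.dew — violates constraint 4: adjacent identical consonants /dd/ → illicit
dgevd.spe — σ1 onset /dg/ (2C), coda /vd/ (2C) ok; σ2 onset /sp/ (2C), coda /∅/ ok → licit
spu — σ1 onset /sp/ (2C), coda /∅/ ok → licit
gdpudw — σ1 onset /gdp/ (3C), coda /dw/ (2C) ok → licit

ztud.dew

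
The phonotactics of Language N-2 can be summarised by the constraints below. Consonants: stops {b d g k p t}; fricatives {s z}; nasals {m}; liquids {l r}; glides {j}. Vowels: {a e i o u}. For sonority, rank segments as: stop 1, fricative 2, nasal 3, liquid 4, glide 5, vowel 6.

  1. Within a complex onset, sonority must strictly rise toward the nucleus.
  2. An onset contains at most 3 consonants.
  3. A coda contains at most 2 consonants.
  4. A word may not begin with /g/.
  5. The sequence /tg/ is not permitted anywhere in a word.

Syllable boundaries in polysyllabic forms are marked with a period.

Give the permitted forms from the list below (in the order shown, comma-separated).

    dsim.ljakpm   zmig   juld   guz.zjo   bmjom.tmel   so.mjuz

zmig, juld, bmjom.tmel, so.mjuz

dsim.ljakpm — violates constraint 3: syllable 2 coda /kpm/ has 3 consonants (> 2) → not permitted
zmig — σ1 onset /zm/ (2→3 rises), coda /g/ ok → permitted
juld — σ1 onset /j/, coda /ld/ (2C) ok → permitted
guz.zjo — violates constraint 4: word begins with /g/ → not permitted
bmjom.tmel — σ1 onset /bmj/ (1→3→5 rises), coda /m/ ok; σ2 onset /tm/ (1→3 rises), coda /l/ ok → permitted
so.mjuz — σ1 onset /s/, coda /∅/ ok; σ2 onset /mj/ (3→5 rises), coda /z/ ok → permitted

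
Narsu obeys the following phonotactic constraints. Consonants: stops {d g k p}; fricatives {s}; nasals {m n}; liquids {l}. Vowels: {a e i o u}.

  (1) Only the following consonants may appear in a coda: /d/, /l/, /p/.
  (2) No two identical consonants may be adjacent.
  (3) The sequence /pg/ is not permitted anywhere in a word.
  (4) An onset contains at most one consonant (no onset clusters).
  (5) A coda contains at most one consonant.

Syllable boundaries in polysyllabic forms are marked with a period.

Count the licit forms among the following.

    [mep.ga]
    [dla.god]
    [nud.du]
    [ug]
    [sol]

[mep.ga] — violates constraint 3: contains banned sequence /pg/ → illicit
[dla.god] — violates constraint 4: syllable 1 onset /dl/ has 2 consonants (> 1) → illicit
[nud.du] — violates constraint 2: adjacent identical consonants /dd/ → illicit
[ug] — violates constraint 1: syllable 1 coda contains /g/, which is not a licensed coda consonant → illicit
[sol] — σ1 onset /s/, coda /l/ ok → licit
Licit: [sol] → 1.

1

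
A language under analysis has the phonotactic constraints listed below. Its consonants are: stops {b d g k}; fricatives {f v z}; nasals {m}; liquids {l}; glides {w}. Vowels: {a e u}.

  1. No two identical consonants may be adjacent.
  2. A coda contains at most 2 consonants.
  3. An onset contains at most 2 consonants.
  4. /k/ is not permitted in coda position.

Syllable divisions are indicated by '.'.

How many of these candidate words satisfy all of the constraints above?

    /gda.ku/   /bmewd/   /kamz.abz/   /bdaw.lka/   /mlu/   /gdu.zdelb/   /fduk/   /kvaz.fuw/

7

/gda.ku/ — σ1 onset /gd/ (2C), coda /∅/ ok; σ2 onset /k/, coda /∅/ ok → phonotactically legal
/bmewd/ — σ1 onset /bm/ (2C), coda /wd/ (2C) ok → phonotactically legal
/kamz.abz/ — σ1 onset /k/, coda /mz/ (2C) ok; σ2 onset /∅/, coda /bz/ (2C) ok → phonotactically legal
/bdaw.lka/ — σ1 onset /bd/ (2C), coda /w/ ok; σ2 onset /lk/ (2C), coda /∅/ ok → phonotactically legal
/mlu/ — σ1 onset /ml/ (2C), coda /∅/ ok → phonotactically legal
/gdu.zdelb/ — σ1 onset /gd/ (2C), coda /∅/ ok; σ2 onset /zd/ (2C), coda /lb/ (2C) ok → phonotactically legal
/fduk/ — violates constraint 4: syllable 1 coda contains /k/ → phonotactically illegal
/kvaz.fuw/ — σ1 onset /kv/ (2C), coda /z/ ok; σ2 onset /f/, coda /w/ ok → phonotactically legal
Phonotactically legal: /gda.ku/, /bmewd/, /kamz.abz/, /bdaw.lka/, /mlu/, /gdu.zdelb/, /kvaz.fuw/ → 7.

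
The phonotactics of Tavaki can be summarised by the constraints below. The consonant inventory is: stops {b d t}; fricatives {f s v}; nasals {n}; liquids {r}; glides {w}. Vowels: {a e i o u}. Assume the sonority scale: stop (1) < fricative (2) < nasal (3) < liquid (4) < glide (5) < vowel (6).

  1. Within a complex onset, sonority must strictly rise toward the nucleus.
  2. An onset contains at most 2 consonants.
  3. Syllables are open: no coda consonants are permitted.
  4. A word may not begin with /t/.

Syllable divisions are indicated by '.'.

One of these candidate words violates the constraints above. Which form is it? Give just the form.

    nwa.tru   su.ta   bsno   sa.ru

nwa.tru — σ1 onset /nw/ (3→5 rises), coda /∅/ ok; σ2 onset /tr/ (1→4 rises), coda /∅/ ok → well-formed
su.ta — σ1 onset /s/, coda /∅/ ok; σ2 onset /t/, coda /∅/ ok → well-formed
bsno — violates constraint 2: syllable 1 onset /bsn/ has 3 consonants (> 2) → ill-formed
sa.ru — σ1 onset /s/, coda /∅/ ok; σ2 onset /r/, coda /∅/ ok → well-formed

bsno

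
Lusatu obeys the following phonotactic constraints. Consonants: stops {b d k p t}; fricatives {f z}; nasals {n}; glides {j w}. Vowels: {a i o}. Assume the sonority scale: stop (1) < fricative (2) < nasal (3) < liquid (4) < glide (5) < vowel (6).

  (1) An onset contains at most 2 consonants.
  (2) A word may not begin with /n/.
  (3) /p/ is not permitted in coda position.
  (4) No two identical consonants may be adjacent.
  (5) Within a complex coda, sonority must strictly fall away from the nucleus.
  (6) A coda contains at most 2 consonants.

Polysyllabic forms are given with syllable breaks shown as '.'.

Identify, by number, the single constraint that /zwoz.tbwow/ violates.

/zwoz.tbwow/: syllable 2 onset /tbw/ has 3 consonants (> 2).
This is a violation of constraint 1: "An onset contains at most 2 consonants."
The remaining constraints (2, 3, 4, 5, 6) are satisfied.

1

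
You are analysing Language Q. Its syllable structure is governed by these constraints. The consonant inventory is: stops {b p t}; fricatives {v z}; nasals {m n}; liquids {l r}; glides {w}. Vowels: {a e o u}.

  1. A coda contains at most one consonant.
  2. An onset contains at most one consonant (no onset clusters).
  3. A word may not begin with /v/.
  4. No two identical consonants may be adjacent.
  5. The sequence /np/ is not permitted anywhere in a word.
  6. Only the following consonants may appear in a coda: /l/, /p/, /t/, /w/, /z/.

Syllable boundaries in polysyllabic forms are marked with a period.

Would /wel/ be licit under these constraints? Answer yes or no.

/wel/ — σ1 onset /w/, coda /l/ ok → licit

yes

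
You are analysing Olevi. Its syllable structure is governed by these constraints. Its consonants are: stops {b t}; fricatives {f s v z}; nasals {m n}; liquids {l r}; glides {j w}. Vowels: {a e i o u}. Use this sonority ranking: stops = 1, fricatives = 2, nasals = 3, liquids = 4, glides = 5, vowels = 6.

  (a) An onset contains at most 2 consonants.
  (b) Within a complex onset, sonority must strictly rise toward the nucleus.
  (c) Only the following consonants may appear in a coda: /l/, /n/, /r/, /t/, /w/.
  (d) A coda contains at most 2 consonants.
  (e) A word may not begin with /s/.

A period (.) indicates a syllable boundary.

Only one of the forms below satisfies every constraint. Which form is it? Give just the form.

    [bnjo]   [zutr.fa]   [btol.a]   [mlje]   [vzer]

[zutr.fa]

[bnjo] — violates constraint (a): syllable 1 onset /bnj/ has 3 consonants (> 2) → phonotactically illegal
[zutr.fa] — σ1 onset /z/, coda /tr/ (2C) ok; σ2 onset /f/, coda /∅/ ok → phonotactically legal
[btol.a] — violates constraint (b): syllable 1 onset /bt/: /b/ (stop, 1) → /t/ (stop, 1) does not rise → phonotactically illegal
[mlje] — violates constraint (a): syllable 1 onset /mlj/ has 3 consonants (> 2) → phonotactically illegal
[vzer] — violates constraint (b): syllable 1 onset /vz/: /v/ (fricative, 2) → /z/ (fricative, 2) does not rise → phonotactically illegal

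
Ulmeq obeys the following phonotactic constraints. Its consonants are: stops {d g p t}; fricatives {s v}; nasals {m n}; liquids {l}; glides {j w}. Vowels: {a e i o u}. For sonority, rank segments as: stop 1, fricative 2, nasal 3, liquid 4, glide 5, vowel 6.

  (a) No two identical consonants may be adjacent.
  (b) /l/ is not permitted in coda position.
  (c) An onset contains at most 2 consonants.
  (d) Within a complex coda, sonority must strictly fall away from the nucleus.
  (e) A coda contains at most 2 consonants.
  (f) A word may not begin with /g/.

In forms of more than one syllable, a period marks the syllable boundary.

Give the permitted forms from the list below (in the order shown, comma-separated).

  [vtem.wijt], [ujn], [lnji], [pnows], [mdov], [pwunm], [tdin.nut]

[vtem.wijt] — σ1 onset /vt/ (2C), coda /m/ ok; σ2 onset /w/, coda /jt/ (5→1 falls) ok → permitted
[ujn] — σ1 onset /∅/, coda /jn/ (5→3 falls) ok → permitted
[lnji] — violates constraint (c): syllable 1 onset /lnj/ has 3 consonants (> 2) → not permitted
[pnows] — σ1 onset /pn/ (2C), coda /ws/ (5→2 falls) ok → permitted
[mdov] — σ1 onset /md/ (2C), coda /v/ ok → permitted
[pwunm] — violates constraint (d): syllable 1 coda /nm/: /n/ (nasal, 3) → /m/ (nasal, 3) does not fall → not permitted
[tdin.nut] — violates constraint (a): adjacent identical consonants /nn/ → not permitted

[vtem.wijt], [ujn], [pnows], [mdov]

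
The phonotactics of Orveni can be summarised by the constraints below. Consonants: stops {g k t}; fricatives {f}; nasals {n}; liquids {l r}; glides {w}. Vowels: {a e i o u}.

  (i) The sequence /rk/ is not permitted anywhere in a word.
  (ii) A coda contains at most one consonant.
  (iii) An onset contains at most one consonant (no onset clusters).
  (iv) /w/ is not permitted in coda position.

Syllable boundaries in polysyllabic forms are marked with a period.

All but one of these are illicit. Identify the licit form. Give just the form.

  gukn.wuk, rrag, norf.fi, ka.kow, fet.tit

gukn.wuk — violates constraint (ii): syllable 1 coda /kn/ has 2 consonants (> 1) → illicit
rrag — violates constraint (iii): syllable 1 onset /rr/ has 2 consonants (> 1) → illicit
norf.fi — violates constraint (ii): syllable 1 coda /rf/ has 2 consonants (> 1) → illicit
ka.kow — violates constraint (iv): syllable 2 coda contains /w/ → illicit
fet.tit — σ1 onset /f/, coda /t/ ok; σ2 onset /t/, coda /t/ ok → licit

fet.tit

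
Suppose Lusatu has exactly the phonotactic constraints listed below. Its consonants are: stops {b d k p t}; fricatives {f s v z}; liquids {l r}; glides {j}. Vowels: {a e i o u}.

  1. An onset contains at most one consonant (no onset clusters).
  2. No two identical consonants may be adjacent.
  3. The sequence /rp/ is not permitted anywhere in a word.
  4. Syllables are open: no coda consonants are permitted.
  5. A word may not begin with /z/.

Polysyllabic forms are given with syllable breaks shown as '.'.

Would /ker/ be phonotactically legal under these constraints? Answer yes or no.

/ker/ — violates constraint 4: syllable 1 coda /r/ has 1 consonant (> 0) → phonotactically illegal

no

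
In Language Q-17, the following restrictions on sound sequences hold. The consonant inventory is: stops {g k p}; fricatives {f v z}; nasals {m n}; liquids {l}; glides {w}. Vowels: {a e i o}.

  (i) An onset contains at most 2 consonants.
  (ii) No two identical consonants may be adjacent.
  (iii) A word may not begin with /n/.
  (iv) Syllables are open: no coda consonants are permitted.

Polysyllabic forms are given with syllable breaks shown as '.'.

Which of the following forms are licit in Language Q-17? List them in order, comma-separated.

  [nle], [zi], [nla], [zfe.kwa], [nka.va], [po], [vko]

[nle] — violates constraint (iii): word begins with /n/ → illicit
[zi] — σ1 onset /z/, coda /∅/ ok → licit
[nla] — violates constraint (iii): word begins with /n/ → illicit
[zfe.kwa] — σ1 onset /zf/ (2C), coda /∅/ ok; σ2 onset /kw/ (2C), coda /∅/ ok → licit
[nka.va] — violates constraint (iii): word begins with /n/ → illicit
[po] — σ1 onset /p/, coda /∅/ ok → licit
[vko] — σ1 onset /vk/ (2C), coda /∅/ ok → licit

[zi], [zfe.kwa], [po], [vko]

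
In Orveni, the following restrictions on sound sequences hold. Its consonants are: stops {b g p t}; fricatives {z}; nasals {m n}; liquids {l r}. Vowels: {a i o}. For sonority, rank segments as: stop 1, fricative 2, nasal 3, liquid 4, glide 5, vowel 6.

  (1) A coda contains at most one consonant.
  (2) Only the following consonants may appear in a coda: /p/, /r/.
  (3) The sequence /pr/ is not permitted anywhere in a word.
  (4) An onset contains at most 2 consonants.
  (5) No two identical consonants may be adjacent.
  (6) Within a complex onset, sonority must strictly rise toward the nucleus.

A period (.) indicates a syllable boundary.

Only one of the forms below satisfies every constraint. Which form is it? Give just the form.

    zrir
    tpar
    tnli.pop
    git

zrir

zrir — σ1 onset /zr/ (2→4 rises), coda /r/ ok → phonotactically legal
tpar — violates constraint 6: syllable 1 onset /tp/: /t/ (stop, 1) → /p/ (stop, 1) does not rise → phonotactically illegal
tnli.pop — violates constraint 4: syllable 1 onset /tnl/ has 3 consonants (> 2) → phonotactically illegal
git — violates constraint 2: syllable 1 coda contains /t/, which is not a licensed coda consonant → phonotactically illegal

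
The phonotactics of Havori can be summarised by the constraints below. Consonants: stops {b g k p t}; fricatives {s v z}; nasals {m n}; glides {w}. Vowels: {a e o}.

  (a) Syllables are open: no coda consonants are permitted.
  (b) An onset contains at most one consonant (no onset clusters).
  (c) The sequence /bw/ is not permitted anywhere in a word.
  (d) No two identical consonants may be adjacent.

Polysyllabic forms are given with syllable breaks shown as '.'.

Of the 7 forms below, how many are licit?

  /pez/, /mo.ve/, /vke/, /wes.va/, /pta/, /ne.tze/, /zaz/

/pez/ — violates constraint (a): syllable 1 coda /z/ has 1 consonant (> 0) → illicit
/mo.ve/ — σ1 onset /m/, coda /∅/ ok; σ2 onset /v/, coda /∅/ ok → licit
/vke/ — violates constraint (b): syllable 1 onset /vk/ has 2 consonants (> 1) → illicit
/wes.va/ — violates constraint (a): syllable 1 coda /s/ has 1 consonant (> 0) → illicit
/pta/ — violates constraint (b): syllable 1 onset /pt/ has 2 consonants (> 1) → illicit
/ne.tze/ — violates constraint (b): syllable 2 onset /tz/ has 2 consonants (> 1) → illicit
/zaz/ — violates constraint (a): syllable 1 coda /z/ has 1 consonant (> 0) → illicit
Licit: /mo.ve/ → 1.

1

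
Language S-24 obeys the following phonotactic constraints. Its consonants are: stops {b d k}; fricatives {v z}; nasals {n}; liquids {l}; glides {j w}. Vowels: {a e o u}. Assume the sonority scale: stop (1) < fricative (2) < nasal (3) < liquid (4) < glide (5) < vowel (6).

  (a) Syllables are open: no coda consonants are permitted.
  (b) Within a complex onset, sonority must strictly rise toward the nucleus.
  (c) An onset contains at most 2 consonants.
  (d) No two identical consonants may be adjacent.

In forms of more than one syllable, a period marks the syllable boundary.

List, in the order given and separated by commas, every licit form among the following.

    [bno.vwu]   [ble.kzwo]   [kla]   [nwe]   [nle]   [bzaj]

[bno.vwu] — σ1 onset /bn/ (1→3 rises), coda /∅/ ok; σ2 onset /vw/ (2→5 rises), coda /∅/ ok → licit
[ble.kzwo] — violates constraint (c): syllable 2 onset /kzw/ has 3 consonants (> 2) → illicit
[kla] — σ1 onset /kl/ (1→4 rises), coda /∅/ ok → licit
[nwe] — σ1 onset /nw/ (3→5 rises), coda /∅/ ok → licit
[nle] — σ1 onset /nl/ (3→4 rises), coda /∅/ ok → licit
[bzaj] — violates constraint (a): syllable 1 coda /j/ has 1 consonant (> 0) → illicit

[bno.vwu], [kla], [nwe], [nle]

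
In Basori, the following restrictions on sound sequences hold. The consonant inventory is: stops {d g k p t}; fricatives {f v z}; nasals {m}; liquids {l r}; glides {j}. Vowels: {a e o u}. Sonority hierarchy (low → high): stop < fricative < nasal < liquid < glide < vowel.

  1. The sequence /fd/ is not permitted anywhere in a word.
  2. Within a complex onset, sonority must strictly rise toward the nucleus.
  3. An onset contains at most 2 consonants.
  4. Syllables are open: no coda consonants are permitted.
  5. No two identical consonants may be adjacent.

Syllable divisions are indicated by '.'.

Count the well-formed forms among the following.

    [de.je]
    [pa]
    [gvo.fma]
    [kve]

4

[de.je] — σ1 onset /d/, coda /∅/ ok; σ2 onset /j/, coda /∅/ ok → well-formed
[pa] — σ1 onset /p/, coda /∅/ ok → well-formed
[gvo.fma] — σ1 onset /gv/ (1→2 rises), coda /∅/ ok; σ2 onset /fm/ (2→3 rises), coda /∅/ ok → well-formed
[kve] — σ1 onset /kv/ (1→2 rises), coda /∅/ ok → well-formed
Well-formed: [de.je], [pa], [gvo.fma], [kve] → 4.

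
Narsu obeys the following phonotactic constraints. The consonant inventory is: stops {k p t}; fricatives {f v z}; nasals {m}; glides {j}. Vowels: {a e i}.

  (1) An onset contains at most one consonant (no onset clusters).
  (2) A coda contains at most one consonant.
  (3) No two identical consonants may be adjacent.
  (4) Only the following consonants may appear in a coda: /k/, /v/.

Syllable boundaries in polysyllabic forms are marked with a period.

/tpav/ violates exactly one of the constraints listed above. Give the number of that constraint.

/tpav/: syllable 1 onset /tp/ has 2 consonants (> 1).
This is a violation of constraint 1: "An onset contains at most one consonant (no onset clusters)."
The remaining constraints (2, 3, 4) are satisfied.

1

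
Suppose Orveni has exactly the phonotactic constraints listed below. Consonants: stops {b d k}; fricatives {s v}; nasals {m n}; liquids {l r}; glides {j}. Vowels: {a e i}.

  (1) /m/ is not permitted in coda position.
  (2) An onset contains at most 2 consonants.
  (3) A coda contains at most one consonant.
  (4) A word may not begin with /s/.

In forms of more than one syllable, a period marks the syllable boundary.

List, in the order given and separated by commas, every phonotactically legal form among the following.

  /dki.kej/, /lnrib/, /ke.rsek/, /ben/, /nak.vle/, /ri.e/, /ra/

/dki.kej/, /ke.rsek/, /ben/, /nak.vle/, /ri.e/, /ra/

/dki.kej/ — σ1 onset /dk/ (2C), coda /∅/ ok; σ2 onset /k/, coda /j/ ok → phonotactically legal
/lnrib/ — violates constraint 2: syllable 1 onset /lnr/ has 3 consonants (> 2) → phonotactically illegal
/ke.rsek/ — σ1 onset /k/, coda /∅/ ok; σ2 onset /rs/ (2C), coda /k/ ok → phonotactically legal
/ben/ — σ1 onset /b/, coda /n/ ok → phonotactically legal
/nak.vle/ — σ1 onset /n/, coda /k/ ok; σ2 onset /vl/ (2C), coda /∅/ ok → phonotactically legal
/ri.e/ — σ1 onset /r/, coda /∅/ ok; σ2 onset /∅/, coda /∅/ ok → phonotactically legal
/ra/ — σ1 onset /r/, coda /∅/ ok → phonotactically legal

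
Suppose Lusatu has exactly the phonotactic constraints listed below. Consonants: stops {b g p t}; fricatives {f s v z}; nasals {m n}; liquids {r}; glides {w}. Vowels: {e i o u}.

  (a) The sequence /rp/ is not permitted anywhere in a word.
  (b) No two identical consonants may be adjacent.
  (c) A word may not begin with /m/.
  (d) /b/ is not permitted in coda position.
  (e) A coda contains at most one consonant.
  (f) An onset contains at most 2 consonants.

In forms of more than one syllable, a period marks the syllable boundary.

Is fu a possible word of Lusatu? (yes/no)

fu — σ1 onset /f/, coda /∅/ ok → licit

yes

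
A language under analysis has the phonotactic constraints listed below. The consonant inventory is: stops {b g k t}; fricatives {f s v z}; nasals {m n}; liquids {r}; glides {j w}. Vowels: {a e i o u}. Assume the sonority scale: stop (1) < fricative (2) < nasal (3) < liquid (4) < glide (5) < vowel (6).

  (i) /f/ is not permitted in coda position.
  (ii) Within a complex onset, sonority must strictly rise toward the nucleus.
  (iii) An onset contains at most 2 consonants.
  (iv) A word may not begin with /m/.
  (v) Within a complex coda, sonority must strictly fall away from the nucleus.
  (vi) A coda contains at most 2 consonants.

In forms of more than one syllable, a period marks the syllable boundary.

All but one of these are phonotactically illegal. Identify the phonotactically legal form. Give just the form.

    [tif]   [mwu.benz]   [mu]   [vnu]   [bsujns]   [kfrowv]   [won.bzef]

[tif] — violates constraint (i): syllable 1 coda contains /f/ → phonotactically illegal
[mwu.benz] — violates constraint (iv): word begins with /m/ → phonotactically illegal
[mu] — violates constraint (iv): word begins with /m/ → phonotactically illegal
[vnu] — σ1 onset /vn/ (2→3 rises), coda /∅/ ok → phonotactically legal
[bsujns] — violates constraint (vi): syllable 1 coda /jns/ has 3 consonants (> 2) → phonotactically illegal
[kfrowv] — violates constraint (iii): syllable 1 onset /kfr/ has 3 consonants (> 2) → phonotactically illegal
[won.bzef] — violates constraint (i): syllable 2 coda contains /f/ → phonotactically illegal

[vnu]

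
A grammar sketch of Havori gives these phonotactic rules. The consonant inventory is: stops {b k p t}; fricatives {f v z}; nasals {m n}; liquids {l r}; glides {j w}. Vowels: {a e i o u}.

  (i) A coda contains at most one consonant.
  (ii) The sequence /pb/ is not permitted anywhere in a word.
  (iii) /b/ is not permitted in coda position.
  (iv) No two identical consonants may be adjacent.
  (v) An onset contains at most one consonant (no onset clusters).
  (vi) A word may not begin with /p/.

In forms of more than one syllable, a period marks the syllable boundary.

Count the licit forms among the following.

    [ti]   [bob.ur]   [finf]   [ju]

[ti] — σ1 onset /t/, coda /∅/ ok → licit
[bob.ur] — violates constraint (iii): syllable 1 coda contains /b/ → illicit
[finf] — violates constraint (i): syllable 1 coda /nf/ has 2 consonants (> 1) → illicit
[ju] — σ1 onset /j/, coda /∅/ ok → licit
Licit: [ti], [ju] → 2.

2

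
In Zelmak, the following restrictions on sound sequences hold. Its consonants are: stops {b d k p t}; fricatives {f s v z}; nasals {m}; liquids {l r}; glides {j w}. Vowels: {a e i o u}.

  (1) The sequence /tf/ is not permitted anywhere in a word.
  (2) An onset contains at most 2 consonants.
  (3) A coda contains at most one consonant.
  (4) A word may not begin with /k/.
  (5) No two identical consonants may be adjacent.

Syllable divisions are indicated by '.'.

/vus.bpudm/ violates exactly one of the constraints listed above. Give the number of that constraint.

3

/vus.bpudm/: syllable 2 coda /dm/ has 2 consonants (> 1).
This is a violation of constraint 3: "A coda contains at most one consonant."
The remaining constraints (1, 2, 4, 5) are satisfied.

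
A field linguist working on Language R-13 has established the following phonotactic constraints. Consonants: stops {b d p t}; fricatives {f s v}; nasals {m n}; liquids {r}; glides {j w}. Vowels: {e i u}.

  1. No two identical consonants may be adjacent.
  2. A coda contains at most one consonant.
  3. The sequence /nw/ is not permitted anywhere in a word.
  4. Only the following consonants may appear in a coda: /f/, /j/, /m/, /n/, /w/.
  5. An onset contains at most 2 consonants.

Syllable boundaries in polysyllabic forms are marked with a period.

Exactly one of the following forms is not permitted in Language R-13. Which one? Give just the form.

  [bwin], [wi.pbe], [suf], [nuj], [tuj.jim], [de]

[tuj.jim]

[bwin] — σ1 onset /bw/ (2C), coda /n/ ok → permitted
[wi.pbe] — σ1 onset /w/, coda /∅/ ok; σ2 onset /pb/ (2C), coda /∅/ ok → permitted
[suf] — σ1 onset /s/, coda /f/ ok → permitted
[nuj] — σ1 onset /n/, coda /j/ ok → permitted
[tuj.jim] — violates constraint 1: adjacent identical consonants /jj/ → not permitted
[de] — σ1 onset /d/, coda /∅/ ok → permitted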